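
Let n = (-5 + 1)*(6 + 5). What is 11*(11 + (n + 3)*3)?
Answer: -1232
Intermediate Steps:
n = -44 (n = -4*11 = -44)
11*(11 + (n + 3)*3) = 11*(11 + (-44 + 3)*3) = 11*(11 - 41*3) = 11*(11 - 123) = 11*(-112) = -1232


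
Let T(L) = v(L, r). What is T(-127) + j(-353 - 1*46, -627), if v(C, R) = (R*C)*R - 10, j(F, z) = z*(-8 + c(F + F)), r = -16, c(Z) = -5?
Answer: -24371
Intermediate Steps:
j(F, z) = -13*z (j(F, z) = z*(-8 - 5) = z*(-13) = -13*z)
v(C, R) = -10 + C*R² (v(C, R) = (C*R)*R - 10 = C*R² - 10 = -10 + C*R²)
T(L) = -10 + 256*L (T(L) = -10 + L*(-16)² = -10 + L*256 = -10 + 256*L)
T(-127) + j(-353 - 1*46, -627) = (-10 + 256*(-127)) - 13*(-627) = (-10 - 32512) + 8151 = -32522 + 8151 = -24371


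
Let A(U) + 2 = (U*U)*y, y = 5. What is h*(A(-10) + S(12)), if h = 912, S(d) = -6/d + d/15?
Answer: 2272248/5 ≈ 4.5445e+5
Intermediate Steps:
S(d) = -6/d + d/15 (S(d) = -6/d + d*(1/15) = -6/d + d/15)
A(U) = -2 + 5*U² (A(U) = -2 + (U*U)*5 = -2 + U²*5 = -2 + 5*U²)
h*(A(-10) + S(12)) = 912*((-2 + 5*(-10)²) + (-6/12 + (1/15)*12)) = 912*((-2 + 5*100) + (-6*1/12 + ⅘)) = 912*((-2 + 500) + (-½ + ⅘)) = 912*(498 + 3/10) = 912*(4983/10) = 2272248/5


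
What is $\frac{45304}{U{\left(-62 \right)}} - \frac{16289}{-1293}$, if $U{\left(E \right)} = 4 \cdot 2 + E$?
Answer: $- \frac{9616411}{11637} \approx -826.37$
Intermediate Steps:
$U{\left(E \right)} = 8 + E$
$\frac{45304}{U{\left(-62 \right)}} - \frac{16289}{-1293} = \frac{45304}{8 - 62} - \frac{16289}{-1293} = \frac{45304}{-54} - - \frac{16289}{1293} = 45304 \left(- \frac{1}{54}\right) + \frac{16289}{1293} = - \frac{22652}{27} + \frac{16289}{1293} = - \frac{9616411}{11637}$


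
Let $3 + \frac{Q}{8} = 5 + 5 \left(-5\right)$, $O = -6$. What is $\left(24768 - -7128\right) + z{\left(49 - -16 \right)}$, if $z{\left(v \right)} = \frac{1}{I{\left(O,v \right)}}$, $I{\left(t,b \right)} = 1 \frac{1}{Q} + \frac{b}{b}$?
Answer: $\frac{5837152}{183} \approx 31897.0$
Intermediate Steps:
$Q = -184$ ($Q = -24 + 8 \left(5 + 5 \left(-5\right)\right) = -24 + 8 \left(5 - 25\right) = -24 + 8 \left(-20\right) = -24 - 160 = -184$)
$I{\left(t,b \right)} = \frac{183}{184}$ ($I{\left(t,b \right)} = 1 \frac{1}{-184} + \frac{b}{b} = 1 \left(- \frac{1}{184}\right) + 1 = - \frac{1}{184} + 1 = \frac{183}{184}$)
$z{\left(v \right)} = \frac{184}{183}$ ($z{\left(v \right)} = \frac{1}{\frac{183}{184}} = \frac{184}{183}$)
$\left(24768 - -7128\right) + z{\left(49 - -16 \right)} = \left(24768 - -7128\right) + \frac{184}{183} = \left(24768 + 7128\right) + \frac{184}{183} = 31896 + \frac{184}{183} = \frac{5837152}{183}$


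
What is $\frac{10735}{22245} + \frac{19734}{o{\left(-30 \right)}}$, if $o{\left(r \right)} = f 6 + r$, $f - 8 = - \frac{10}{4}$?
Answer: $\frac{29267669}{4449} \approx 6578.5$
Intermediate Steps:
$f = \frac{11}{2}$ ($f = 8 - \frac{10}{4} = 8 - \frac{5}{2} = \frac{11}{2} \approx 5.5$)
$o{\left(r \right)} = 33 + r$ ($o{\left(r \right)} = \frac{11}{2} \cdot 6 + r = 33 + r$)
$\frac{10735}{22245} + \frac{19734}{o{\left(-30 \right)}} = \frac{10735}{22245} + \frac{19734}{33 - 30} = 10735 \cdot \frac{1}{22245} + \frac{19734}{3} = \frac{2147}{4449} + 19734 \cdot \frac{1}{3} = \frac{2147}{4449} + 6578 = \frac{29267669}{4449}$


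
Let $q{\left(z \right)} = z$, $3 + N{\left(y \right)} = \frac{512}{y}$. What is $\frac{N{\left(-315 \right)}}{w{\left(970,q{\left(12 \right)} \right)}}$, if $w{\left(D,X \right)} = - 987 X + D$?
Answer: $\frac{1457}{3425310} \approx 0.00042536$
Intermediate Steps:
$N{\left(y \right)} = -3 + \frac{512}{y}$
$w{\left(D,X \right)} = D - 987 X$
$\frac{N{\left(-315 \right)}}{w{\left(970,q{\left(12 \right)} \right)}} = \frac{-3 + \frac{512}{-315}}{970 - 11844} = \frac{-3 + 512 \left(- \frac{1}{315}\right)}{970 - 11844} = \frac{-3 - \frac{512}{315}}{-10874} = \left(- \frac{1457}{315}\right) \left(- \frac{1}{10874}\right) = \frac{1457}{3425310}$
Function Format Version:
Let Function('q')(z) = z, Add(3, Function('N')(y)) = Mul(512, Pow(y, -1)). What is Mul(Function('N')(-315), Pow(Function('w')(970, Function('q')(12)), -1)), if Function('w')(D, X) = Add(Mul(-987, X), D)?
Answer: Rational(1457, 3425310) ≈ 0.00042536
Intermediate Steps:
Function('N')(y) = Add(-3, Mul(512, Pow(y, -1)))
Function('w')(D, X) = Add(D, Mul(-987, X))
Mul(Function('N')(-315), Pow(Function('w')(970, Function('q')(12)), -1)) = Mul(Add(-3, Mul(512, Pow(-315, -1))), Pow(Add(970, Mul(-987, 12)), -1)) = Mul(Add(-3, Mul(512, Rational(-1, 315))), Pow(Add(970, -11844), -1)) = Mul(Add(-3, Rational(-512, 315)), Pow(-10874, -1)) = Mul(Rational(-1457, 315), Rational(-1, 10874)) = Rational(1457, 3425310)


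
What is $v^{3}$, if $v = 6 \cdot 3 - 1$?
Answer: $4913$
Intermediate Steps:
$v = 17$ ($v = 18 - 1 = 17$)
$v^{3} = 17^{3} = 4913$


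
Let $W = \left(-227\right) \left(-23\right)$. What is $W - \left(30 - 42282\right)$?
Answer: $47473$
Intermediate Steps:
$W = 5221$
$W - \left(30 - 42282\right) = 5221 - \left(30 - 42282\right) = 5221 - -42252 = 5221 + 42252 = 47473$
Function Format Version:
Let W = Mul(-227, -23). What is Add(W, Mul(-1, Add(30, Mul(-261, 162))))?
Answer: 47473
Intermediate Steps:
W = 5221
Add(W, Mul(-1, Add(30, Mul(-261, 162)))) = Add(5221, Mul(-1, Add(30, Mul(-261, 162)))) = Add(5221, Mul(-1, Add(30, -42282))) = Add(5221, Mul(-1, -42252)) = Add(5221, 42252) = 47473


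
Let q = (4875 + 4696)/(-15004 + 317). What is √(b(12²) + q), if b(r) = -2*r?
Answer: I*√62264464349/14687 ≈ 16.99*I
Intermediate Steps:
q = -9571/14687 (q = 9571/(-14687) = 9571*(-1/14687) = -9571/14687 ≈ -0.65166)
√(b(12²) + q) = √(-2*12² - 9571/14687) = √(-2*144 - 9571/14687) = √(-288 - 9571/14687) = √(-4239427/14687) = I*√62264464349/14687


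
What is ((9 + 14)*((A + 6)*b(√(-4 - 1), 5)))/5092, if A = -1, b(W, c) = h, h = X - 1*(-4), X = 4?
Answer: 230/1273 ≈ 0.18068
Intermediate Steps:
h = 8 (h = 4 - 1*(-4) = 4 + 4 = 8)
b(W, c) = 8
((9 + 14)*((A + 6)*b(√(-4 - 1), 5)))/5092 = ((9 + 14)*((-1 + 6)*8))/5092 = (23*(5*8))*(1/5092) = (23*40)*(1/5092) = 920*(1/5092) = 230/1273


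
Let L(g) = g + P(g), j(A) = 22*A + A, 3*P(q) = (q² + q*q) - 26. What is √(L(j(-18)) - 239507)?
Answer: I*√1130991/3 ≈ 354.49*I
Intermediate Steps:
P(q) = -26/3 + 2*q²/3 (P(q) = ((q² + q*q) - 26)/3 = ((q² + q²) - 26)/3 = (2*q² - 26)/3 = (-26 + 2*q²)/3 = -26/3 + 2*q²/3)
j(A) = 23*A
L(g) = -26/3 + g + 2*g²/3 (L(g) = g + (-26/3 + 2*g²/3) = -26/3 + g + 2*g²/3)
√(L(j(-18)) - 239507) = √((-26/3 + 23*(-18) + 2*(23*(-18))²/3) - 239507) = √((-26/3 - 414 + (⅔)*(-414)²) - 239507) = √((-26/3 - 414 + (⅔)*171396) - 239507) = √((-26/3 - 414 + 114264) - 239507) = √(341524/3 - 239507) = √(-376997/3) = I*√1130991/3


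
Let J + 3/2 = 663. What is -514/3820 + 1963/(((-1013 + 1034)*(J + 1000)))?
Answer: -10435571/133285530 ≈ -0.078295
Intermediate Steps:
J = 1323/2 (J = -3/2 + 663 = 1323/2 ≈ 661.50)
-514/3820 + 1963/(((-1013 + 1034)*(J + 1000))) = -514/3820 + 1963/(((-1013 + 1034)*(1323/2 + 1000))) = -514*1/3820 + 1963/((21*(3323/2))) = -257/1910 + 1963/(69783/2) = -257/1910 + 1963*(2/69783) = -257/1910 + 3926/69783 = -10435571/133285530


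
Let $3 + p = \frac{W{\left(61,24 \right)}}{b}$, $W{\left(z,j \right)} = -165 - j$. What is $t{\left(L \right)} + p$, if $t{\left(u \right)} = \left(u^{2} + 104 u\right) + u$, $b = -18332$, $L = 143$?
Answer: $\frac{650071241}{18332} \approx 35461.0$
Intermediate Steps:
$t{\left(u \right)} = u^{2} + 105 u$
$p = - \frac{54807}{18332}$ ($p = -3 + \frac{-165 - 24}{-18332} = -3 + \left(-165 - 24\right) \left(- \frac{1}{18332}\right) = -3 - - \frac{189}{18332} = -3 + \frac{189}{18332} = - \frac{54807}{18332} \approx -2.9897$)
$t{\left(L \right)} + p = 143 \left(105 + 143\right) - \frac{54807}{18332} = 143 \cdot 248 - \frac{54807}{18332} = 35464 - \frac{54807}{18332} = \frac{650071241}{18332}$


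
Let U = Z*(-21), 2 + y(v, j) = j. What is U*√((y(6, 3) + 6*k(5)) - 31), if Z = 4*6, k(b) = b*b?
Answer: -1008*√30 ≈ -5521.0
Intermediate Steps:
y(v, j) = -2 + j
k(b) = b²
Z = 24
U = -504 (U = 24*(-21) = -504)
U*√((y(6, 3) + 6*k(5)) - 31) = -504*√(((-2 + 3) + 6*5²) - 31) = -504*√((1 + 6*25) - 31) = -504*√((1 + 150) - 31) = -504*√(151 - 31) = -1008*√30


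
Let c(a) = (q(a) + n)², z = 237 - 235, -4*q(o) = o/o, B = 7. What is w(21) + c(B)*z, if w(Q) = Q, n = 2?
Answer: 217/8 ≈ 27.125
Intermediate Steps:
q(o) = -¼ (q(o) = -o/(4*o) = -¼*1 = -¼)
z = 2
c(a) = 49/16 (c(a) = (-¼ + 2)² = (7/4)² = 49/16)
w(21) + c(B)*z = 21 + (49/16)*2 = 21 + 49/8 = 217/8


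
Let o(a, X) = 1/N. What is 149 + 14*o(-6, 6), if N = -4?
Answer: 291/2 ≈ 145.50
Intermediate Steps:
o(a, X) = -¼ (o(a, X) = 1/(-4) = -¼)
149 + 14*o(-6, 6) = 149 + 14*(-¼) = 149 - 7/2 = 291/2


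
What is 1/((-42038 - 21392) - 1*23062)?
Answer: -1/86492 ≈ -1.1562e-5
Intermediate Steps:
1/((-42038 - 21392) - 1*23062) = 1/(-63430 - 23062) = 1/(-86492) = -1/86492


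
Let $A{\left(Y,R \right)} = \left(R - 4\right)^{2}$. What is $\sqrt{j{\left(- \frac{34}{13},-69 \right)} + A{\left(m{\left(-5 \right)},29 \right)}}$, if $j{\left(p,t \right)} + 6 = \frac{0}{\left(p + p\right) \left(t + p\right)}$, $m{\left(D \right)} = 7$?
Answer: $\sqrt{619} \approx 24.88$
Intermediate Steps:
$A{\left(Y,R \right)} = \left(-4 + R\right)^{2}$
$j{\left(p,t \right)} = -6$ ($j{\left(p,t \right)} = -6 + \frac{0}{\left(p + p\right) \left(t + p\right)} = -6 + \frac{0}{2 p \left(p + t\right)} = -6 + 0 \frac{1}{2 p \left(p + t\right)} = -6 + 0 = -6$)
$\sqrt{j{\left(- \frac{34}{13},-69 \right)} + A{\left(m{\left(-5 \right)},29 \right)}} = \sqrt{-6 + \left(-4 + 29\right)^{2}} = \sqrt{-6 + 25^{2}} = \sqrt{-6 + 625} = \sqrt{619}$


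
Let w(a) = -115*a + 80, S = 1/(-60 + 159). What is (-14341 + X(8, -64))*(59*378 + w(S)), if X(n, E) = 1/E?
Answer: -2033627605975/6336 ≈ -3.2096e+8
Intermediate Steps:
S = 1/99 ≈ 0.010101
w(a) = 80 - 115*a
(-14341 + X(8, -64))*(59*378 + w(S)) = (-14341 + 1/(-64))*(59*378 + (80 - 115*1/99)) = (-14341 - 1/64)*(22302 + (80 - 115/99)) = -917825*(22302 + 7805/99)/64 = -917825/64*2215703/99 = -2033627605975/6336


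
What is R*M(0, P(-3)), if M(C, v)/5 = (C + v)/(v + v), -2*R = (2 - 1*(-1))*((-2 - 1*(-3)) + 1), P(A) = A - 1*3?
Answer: -15/2 ≈ -7.5000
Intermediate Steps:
P(A) = -3 + A (P(A) = A - 3 = -3 + A)
R = -3 (R = -(2 - 1*(-1))*((-2 - 1*(-3)) + 1)/2 = -(2 + 1)*((-2 + 3) + 1)/2 = -3*(1 + 1)/2 = -3*2/2 = -½*6 = -3)
M(C, v) = 5*(C + v)/(2*v) (M(C, v) = 5*((C + v)/(v + v)) = 5*((C + v)/((2*v))) = 5*((C + v)*(1/(2*v))) = 5*((C + v)/(2*v)) = 5*(C + v)/(2*v))
R*M(0, P(-3)) = -15*(0 + (-3 - 3))/(2*(-3 - 3)) = -15*(0 - 6)/(2*(-6)) = -15*(-1)*(-6)/(2*6) = -3*5/2 = -15/2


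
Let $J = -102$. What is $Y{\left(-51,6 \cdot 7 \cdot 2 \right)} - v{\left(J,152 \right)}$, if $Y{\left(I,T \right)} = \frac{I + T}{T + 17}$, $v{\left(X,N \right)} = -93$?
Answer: $\frac{9426}{101} \approx 93.327$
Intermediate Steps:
$Y{\left(I,T \right)} = \frac{I + T}{17 + T}$
$Y{\left(-51,6 \cdot 7 \cdot 2 \right)} - v{\left(J,152 \right)} = \frac{-51 + 6 \cdot 7 \cdot 2}{17 + 6 \cdot 7 \cdot 2} - -93 = \frac{-51 + 42 \cdot 2}{17 + 42 \cdot 2} + 93 = \frac{-51 + 84}{17 + 84} + 93 = \frac{1}{101} \cdot 33 + 93 = \frac{33}{101} + 93 = \frac{9426}{101}$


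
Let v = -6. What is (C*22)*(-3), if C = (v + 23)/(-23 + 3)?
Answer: 561/10 ≈ 56.100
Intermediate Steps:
C = -17/20 (C = (-6 + 23)/(-23 + 3) = 17/(-20) = 17*(-1/20) = -17/20 ≈ -0.85000)
(C*22)*(-3) = -17/20*22*(-3) = -187/10*(-3) = 561/10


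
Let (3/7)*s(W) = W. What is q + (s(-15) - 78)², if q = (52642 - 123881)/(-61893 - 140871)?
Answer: 2589164755/202764 ≈ 12769.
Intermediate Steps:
s(W) = 7*W/3
q = 71239/202764 (q = -71239/(-202764) = -71239*(-1/202764) = 71239/202764 ≈ 0.35134)
q + (s(-15) - 78)² = 71239/202764 + ((7/3)*(-15) - 78)² = 71239/202764 + (-35 - 78)² = 71239/202764 + (-113)² = 71239/202764 + 12769 = 2589164755/202764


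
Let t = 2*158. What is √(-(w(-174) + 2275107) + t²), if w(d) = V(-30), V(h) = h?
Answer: I*√2175221 ≈ 1474.9*I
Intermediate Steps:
w(d) = -30
t = 316
√(-(w(-174) + 2275107) + t²) = √(-(-30 + 2275107) + 316²) = √(-1*2275077 + 99856) = √(-2275077 + 99856) = √(-2175221) = I*√2175221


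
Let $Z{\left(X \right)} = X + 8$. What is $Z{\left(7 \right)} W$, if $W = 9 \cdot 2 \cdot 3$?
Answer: $810$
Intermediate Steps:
$Z{\left(X \right)} = 8 + X$
$W = 54$ ($W = 18 \cdot 3 = 54$)
$Z{\left(7 \right)} W = \left(8 + 7\right) 54 = 15 \cdot 54 = 810$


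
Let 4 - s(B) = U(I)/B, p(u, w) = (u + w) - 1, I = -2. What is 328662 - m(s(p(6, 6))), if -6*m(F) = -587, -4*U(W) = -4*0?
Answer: 1971385/6 ≈ 3.2856e+5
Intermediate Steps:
U(W) = 0 (U(W) = -(-1)*0 = -1/4*0 = 0)
p(u, w) = -1 + u + w
s(B) = 4 (s(B) = 4 - 0/B = 4 - 1*0 = 4 + 0 = 4)
m(F) = 587/6 (m(F) = -1/6*(-587) = 587/6)
328662 - m(s(p(6, 6))) = 328662 - 1*587/6 = 328662 - 587/6 = 1971385/6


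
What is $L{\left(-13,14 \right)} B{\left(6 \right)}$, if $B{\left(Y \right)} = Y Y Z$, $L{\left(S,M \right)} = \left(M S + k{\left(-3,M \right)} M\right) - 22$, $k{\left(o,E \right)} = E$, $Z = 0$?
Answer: $0$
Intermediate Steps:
$L{\left(S,M \right)} = -22 + M^{2} + M S$ ($L{\left(S,M \right)} = \left(M S + M M\right) - 22 = \left(M S + M^{2}\right) - 22 = \left(M^{2} + M S\right) - 22 = -22 + M^{2} + M S$)
$B{\left(Y \right)} = 0$ ($B{\left(Y \right)} = Y Y 0 = Y^{2} \cdot 0 = 0$)
$L{\left(-13,14 \right)} B{\left(6 \right)} = \left(-22 + 14^{2} + 14 \left(-13\right)\right) 0 = \left(-22 + 196 - 182\right) 0 = \left(-8\right) 0 = 0$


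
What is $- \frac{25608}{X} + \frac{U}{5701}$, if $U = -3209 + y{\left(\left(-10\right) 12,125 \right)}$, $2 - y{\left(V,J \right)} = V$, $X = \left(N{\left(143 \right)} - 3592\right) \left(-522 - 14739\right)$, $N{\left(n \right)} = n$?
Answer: $- \frac{54210273217}{100024404163} \approx -0.54197$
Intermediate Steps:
$X = 52635189$ ($X = \left(143 - 3592\right) \left(-522 - 14739\right) = \left(-3449\right) \left(-15261\right) = 52635189$)
$y{\left(V,J \right)} = 2 - V$
$U = -3087$ ($U = -3209 - \left(-2 - 120\right) = -3209 + \left(2 - -120\right) = -3209 + \left(2 + 120\right) = -3209 + 122 = -3087$)
$- \frac{25608}{X} + \frac{U}{5701} = - \frac{25608}{52635189} - \frac{3087}{5701} = \left(-25608\right) \frac{1}{52635189} - \frac{3087}{5701} = - \frac{8536}{17545063} - \frac{3087}{5701} = - \frac{54210273217}{100024404163}$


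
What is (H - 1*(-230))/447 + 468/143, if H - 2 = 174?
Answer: 20558/4917 ≈ 4.1810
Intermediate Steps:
H = 176 (H = 2 + 174 = 176)
(H - 1*(-230))/447 + 468/143 = (176 - 1*(-230))/447 + 468/143 = (176 + 230)*(1/447) + 468*(1/143) = 406*(1/447) + 36/11 = 406/447 + 36/11 = 20558/4917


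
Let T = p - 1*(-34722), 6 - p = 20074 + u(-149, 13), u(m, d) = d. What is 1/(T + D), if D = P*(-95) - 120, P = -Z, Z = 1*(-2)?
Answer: 1/14331 ≈ 6.9779e-5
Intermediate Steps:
Z = -2
P = 2 (P = -1*(-2) = 2)
p = -20081 (p = 6 - (20074 + 13) = 6 - 1*20087 = 6 - 20087 = -20081)
D = -310 (D = 2*(-95) - 120 = -190 - 120 = -310)
T = 14641 (T = -20081 - 1*(-34722) = -20081 + 34722 = 14641)
1/(T + D) = 1/(14641 - 310) = 1/14331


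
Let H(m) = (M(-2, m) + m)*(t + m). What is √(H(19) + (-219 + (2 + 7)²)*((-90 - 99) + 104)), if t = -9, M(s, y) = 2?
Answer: 2*√2985 ≈ 109.27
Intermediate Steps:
H(m) = (-9 + m)*(2 + m) (H(m) = (2 + m)*(-9 + m) = (-9 + m)*(2 + m))
√(H(19) + (-219 + (2 + 7)²)*((-90 - 99) + 104)) = √((-18 + 19² - 7*19) + (-219 + (2 + 7)²)*((-90 - 99) + 104)) = √((-18 + 361 - 133) + (-219 + 9²)*(-189 + 104)) = √(210 + (-219 + 81)*(-85)) = √(210 - 138*(-85)) = √(210 + 11730) = √11940 = 2*√2985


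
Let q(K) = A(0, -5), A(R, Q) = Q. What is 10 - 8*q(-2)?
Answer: 50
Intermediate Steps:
q(K) = -5
10 - 8*q(-2) = 10 - 8*(-5) = 10 + 40 = 50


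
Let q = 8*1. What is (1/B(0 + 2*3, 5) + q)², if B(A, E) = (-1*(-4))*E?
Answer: 25921/400 ≈ 64.802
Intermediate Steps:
B(A, E) = 4*E
q = 8
(1/B(0 + 2*3, 5) + q)² = (1/(4*5) + 8)² = (1/20 + 8)² = (161/20)² = 25921/400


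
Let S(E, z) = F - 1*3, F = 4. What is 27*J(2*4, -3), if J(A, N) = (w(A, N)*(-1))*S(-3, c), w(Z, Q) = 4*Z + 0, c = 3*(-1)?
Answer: -864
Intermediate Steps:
c = -3
w(Z, Q) = 4*Z
S(E, z) = 1 (S(E, z) = 4 - 1*3 = 4 - 3 = 1)
J(A, N) = -4*A (J(A, N) = ((4*A)*(-1))*1 = -4*A*1 = -4*A)
27*J(2*4, -3) = 27*(-8*4) = 27*(-4*8) = 27*(-32) = -864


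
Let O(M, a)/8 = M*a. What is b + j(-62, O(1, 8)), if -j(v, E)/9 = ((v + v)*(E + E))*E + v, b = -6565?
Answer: 9136265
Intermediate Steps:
O(M, a) = 8*M*a (O(M, a) = 8*(M*a) = 8*M*a)
j(v, E) = -9*v - 36*v*E² (j(v, E) = -9*(((v + v)*(E + E))*E + v) = -9*(((2*v)*(2*E))*E + v) = -9*((4*E*v)*E + v) = -9*(4*v*E² + v) = -9*(v + 4*v*E²) = -9*v - 36*v*E²)
b + j(-62, O(1, 8)) = -6565 - 9*(-62)*(1 + 4*(8*1*8)²) = -6565 - 9*(-62)*(1 + 4*64²) = -6565 - 9*(-62)*(1 + 4*4096) = -6565 - 9*(-62)*(1 + 16384) = -6565 - 9*(-62)*16385 = -6565 + 9142830 = 9136265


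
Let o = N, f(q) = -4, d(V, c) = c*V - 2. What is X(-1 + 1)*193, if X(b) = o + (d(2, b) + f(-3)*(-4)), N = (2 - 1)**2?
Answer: 2895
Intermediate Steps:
d(V, c) = -2 + V*c (d(V, c) = V*c - 2 = -2 + V*c)
N = 1 (N = 1**2 = 1)
o = 1
X(b) = 15 + 2*b (X(b) = 1 + ((-2 + 2*b) - 4*(-4)) = 1 + ((-2 + 2*b) + 16) = 1 + (14 + 2*b) = 15 + 2*b)
X(-1 + 1)*193 = (15 + 2*(-1 + 1))*193 = (15 + 2*0)*193 = (15 + 0)*193 = 15*193 = 2895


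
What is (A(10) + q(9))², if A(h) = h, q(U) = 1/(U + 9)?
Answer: 32761/324 ≈ 101.11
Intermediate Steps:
q(U) = 1/(9 + U)
(A(10) + q(9))² = (10 + 1/(9 + 9))² = (10 + 1/18)² = (181/18)² = 32761/324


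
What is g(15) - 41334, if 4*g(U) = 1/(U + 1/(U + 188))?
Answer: -503613253/12184 ≈ -41334.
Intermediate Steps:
g(U) = 1/(4*(U + 1/(188 + U))) (g(U) = 1/(4*(U + 1/(U + 188))) = 1/(4*(U + 1/(188 + U))))
g(15) - 41334 = (188 + 15)/(4*(1 + 15**2 + 188*15)) - 41334 = (1/4)*203/(1 + 225 + 2820) - 41334 = (1/4)*203/3046 - 41334 = (1/4)*(1/3046)*203 - 41334 = 203/12184 - 41334 = -503613253/12184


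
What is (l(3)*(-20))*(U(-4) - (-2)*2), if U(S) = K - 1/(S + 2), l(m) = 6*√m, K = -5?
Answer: 60*√3 ≈ 103.92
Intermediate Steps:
U(S) = -5 - 1/(2 + S) (U(S) = -5 - 1/(S + 2) = -5 - 1/(2 + S))
(l(3)*(-20))*(U(-4) - (-2)*2) = ((6*√3)*(-20))*((-11 - 5*(-4))/(2 - 4) - (-2)*2) = (-120*√3)*((-11 + 20)/(-2) - 1*(-4)) = (-120*√3)*(-½*9 + 4) = (-120*√3)*(-9/2 + 4) = -120*√3*(-½) = 60*√3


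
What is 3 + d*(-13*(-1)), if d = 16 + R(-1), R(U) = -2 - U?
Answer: 198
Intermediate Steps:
d = 15 (d = 16 + (-2 - 1*(-1)) = 16 + (-2 + 1) = 16 - 1 = 15)
3 + d*(-13*(-1)) = 3 + 15*(-13*(-1)) = 3 + 15*13 = 3 + 195 = 198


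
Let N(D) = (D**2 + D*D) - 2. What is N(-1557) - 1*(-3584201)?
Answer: 8432697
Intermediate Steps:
N(D) = -2 + 2*D**2 (N(D) = (D**2 + D**2) - 2 = 2*D**2 - 2 = -2 + 2*D**2)
N(-1557) - 1*(-3584201) = (-2 + 2*(-1557)**2) - 1*(-3584201) = (-2 + 2*2424249) + 3584201 = (-2 + 4848498) + 3584201 = 4848496 + 3584201 = 8432697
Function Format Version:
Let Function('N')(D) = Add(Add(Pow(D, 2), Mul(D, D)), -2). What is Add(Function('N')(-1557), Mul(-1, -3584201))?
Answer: 8432697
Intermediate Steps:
Function('N')(D) = Add(-2, Mul(2, Pow(D, 2))) (Function('N')(D) = Add(Add(Pow(D, 2), Pow(D, 2)), -2) = Add(Mul(2, Pow(D, 2)), -2) = Add(-2, Mul(2, Pow(D, 2))))
Add(Function('N')(-1557), Mul(-1, -3584201)) = Add(Add(-2, Mul(2, Pow(-1557, 2))), Mul(-1, -3584201)) = Add(Add(-2, Mul(2, 2424249)), 3584201) = Add(Add(-2, 4848498), 3584201) = Add(4848496, 3584201) = 8432697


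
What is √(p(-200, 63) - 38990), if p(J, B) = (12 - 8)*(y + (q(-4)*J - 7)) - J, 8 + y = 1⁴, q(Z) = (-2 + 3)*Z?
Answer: I*√35646 ≈ 188.8*I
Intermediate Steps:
q(Z) = Z (q(Z) = 1*Z = Z)
y = -7 (y = -8 + 1⁴ = -8 + 1 = -7)
p(J, B) = -56 - 17*J (p(J, B) = (12 - 8)*(-7 + (-4*J - 7)) - J = 4*(-7 + (-7 - 4*J)) - J = 4*(-14 - 4*J) - J = (-56 - 16*J) - J = -56 - 17*J)
√(p(-200, 63) - 38990) = √((-56 - 17*(-200)) - 38990) = √((-56 + 3400) - 38990) = √(3344 - 38990) = √(-35646) = I*√35646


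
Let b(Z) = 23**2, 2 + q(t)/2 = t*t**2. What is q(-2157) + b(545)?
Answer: -20071527261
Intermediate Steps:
q(t) = -4 + 2*t**3 (q(t) = -4 + 2*(t*t**2) = -4 + 2*t**3)
b(Z) = 529
q(-2157) + b(545) = (-4 + 2*(-2157)**3) + 529 = (-4 + 2*(-10035763893)) + 529 = (-4 - 20071527786) + 529 = -20071527790 + 529 = -20071527261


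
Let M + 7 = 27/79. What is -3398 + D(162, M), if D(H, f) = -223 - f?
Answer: -285533/79 ≈ -3614.3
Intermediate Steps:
M = -526/79 (M = -7 + 27/79 = -526/79 ≈ -6.6582)
-3398 + D(162, M) = -3398 + (-223 - 1*(-526/79)) = -3398 + (-223 + 526/79) = -3398 - 17091/79 = -285533/79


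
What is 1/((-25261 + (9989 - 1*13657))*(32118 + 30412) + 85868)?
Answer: -1/1808844502 ≈ -5.5284e-10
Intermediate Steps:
1/((-25261 + (9989 - 1*13657))*(32118 + 30412) + 85868) = 1/((-25261 + (9989 - 13657))*62530 + 85868) = 1/((-25261 - 3668)*62530 + 85868) = 1/(-28929*62530 + 85868) = 1/(-1808930370 + 85868) = 1/(-1808844502) = -1/1808844502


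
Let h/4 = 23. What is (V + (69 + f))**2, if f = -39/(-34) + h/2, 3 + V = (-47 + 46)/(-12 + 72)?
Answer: 13315544449/1040400 ≈ 12798.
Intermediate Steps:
h = 92 (h = 4*23 = 92)
V = -181/60 (V = -3 + (-47 + 46)/(-12 + 72) = -3 - 1/60 = -181/60 ≈ -3.0167)
f = 1603/34 (f = -39/(-34) + 92/2 = -39*(-1/34) + 92*(1/2) = 39/34 + 46 = 1603/34 ≈ 47.147)
(V + (69 + f))**2 = (-181/60 + (69 + 1603/34))**2 = (-181/60 + 3949/34)**2 = (115393/1020)**2 = 13315544449/1040400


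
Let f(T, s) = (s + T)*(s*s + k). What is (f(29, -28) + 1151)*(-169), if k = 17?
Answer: -329888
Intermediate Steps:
f(T, s) = (17 + s²)*(T + s) (f(T, s) = (s + T)*(s*s + 17) = (T + s)*(s² + 17) = (T + s)*(17 + s²) = (17 + s²)*(T + s))
(f(29, -28) + 1151)*(-169) = (((-28)³ + 17*29 + 17*(-28) + 29*(-28)²) + 1151)*(-169) = ((-21952 + 493 - 476 + 29*784) + 1151)*(-169) = ((-21952 + 493 - 476 + 22736) + 1151)*(-169) = (801 + 1151)*(-169) = 1952*(-169) = -329888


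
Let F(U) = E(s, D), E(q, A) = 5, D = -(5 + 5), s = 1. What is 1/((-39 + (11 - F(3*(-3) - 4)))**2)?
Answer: 1/1089 ≈ 0.00091827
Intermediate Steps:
D = -10 (D = -1*10 = -10)
F(U) = 5
1/((-39 + (11 - F(3*(-3) - 4)))**2) = 1/((-39 + (11 - 1*5))**2) = 1/((-39 + (11 - 5))**2) = 1/((-39 + 6)**2) = 1/((-33)**2) = 1/1089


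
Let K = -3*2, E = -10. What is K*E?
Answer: 60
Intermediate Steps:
K = -6
K*E = -6*(-10) = 60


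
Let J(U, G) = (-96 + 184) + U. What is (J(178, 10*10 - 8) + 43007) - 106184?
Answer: -62911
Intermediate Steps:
J(U, G) = 88 + U
(J(178, 10*10 - 8) + 43007) - 106184 = ((88 + 178) + 43007) - 106184 = (266 + 43007) - 106184 = 43273 - 106184 = -62911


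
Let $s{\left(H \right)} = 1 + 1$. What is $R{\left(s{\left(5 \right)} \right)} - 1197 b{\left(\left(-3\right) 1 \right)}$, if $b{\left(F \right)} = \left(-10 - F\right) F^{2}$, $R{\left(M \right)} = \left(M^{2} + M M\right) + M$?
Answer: $75421$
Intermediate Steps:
$s{\left(H \right)} = 2$
$R{\left(M \right)} = M + 2 M^{2}$ ($R{\left(M \right)} = \left(M^{2} + M^{2}\right) + M = 2 M^{2} + M = M + 2 M^{2}$)
$b{\left(F \right)} = F^{2} \left(-10 - F\right)$
$R{\left(s{\left(5 \right)} \right)} - 1197 b{\left(\left(-3\right) 1 \right)} = 2 \left(1 + 2 \cdot 2\right) - 1197 \left(\left(-3\right) 1\right)^{2} \left(-10 - \left(-3\right) 1\right) = 2 \left(1 + 4\right) - 1197 \left(-3\right)^{2} \left(-10 - -3\right) = 2 \cdot 5 - 1197 \cdot 9 \left(-10 + 3\right) = 10 - 1197 \cdot 9 \left(-7\right) = 10 - -75411 = 10 + 75411 = 75421$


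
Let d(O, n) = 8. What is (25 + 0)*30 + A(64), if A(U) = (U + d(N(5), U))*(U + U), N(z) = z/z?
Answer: 9966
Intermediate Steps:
N(z) = 1
A(U) = 2*U*(8 + U) (A(U) = (U + 8)*(U + U) = (8 + U)*(2*U) = 2*U*(8 + U))
(25 + 0)*30 + A(64) = (25 + 0)*30 + 2*64*(8 + 64) = 25*30 + 2*64*72 = 750 + 9216 = 9966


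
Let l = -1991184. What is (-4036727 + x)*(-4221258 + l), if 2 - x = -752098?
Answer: 20405554729134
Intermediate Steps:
x = 752100 (x = 2 - 1*(-752098) = 2 + 752098 = 752100)
(-4036727 + x)*(-4221258 + l) = (-4036727 + 752100)*(-4221258 - 1991184) = -3284627*(-6212442) = 20405554729134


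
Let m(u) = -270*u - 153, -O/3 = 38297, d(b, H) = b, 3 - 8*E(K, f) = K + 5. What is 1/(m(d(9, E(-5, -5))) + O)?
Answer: -1/117474 ≈ -8.5125e-6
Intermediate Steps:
E(K, f) = -1/4 - K/8 (E(K, f) = 3/8 - (K + 5)/8 = 3/8 - (5 + K)/8 = 3/8 + (-5/8 - K/8) = -1/4 - K/8)
O = -114891 (O = -3*38297 = -114891)
m(u) = -153 - 270*u
1/(m(d(9, E(-5, -5))) + O) = 1/((-153 - 270*9) - 114891) = 1/((-153 - 2430) - 114891) = 1/(-2583 - 114891) = 1/(-117474) = -1/117474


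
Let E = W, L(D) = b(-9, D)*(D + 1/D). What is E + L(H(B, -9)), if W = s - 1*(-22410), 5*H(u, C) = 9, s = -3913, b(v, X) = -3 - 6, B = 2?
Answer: 92379/5 ≈ 18476.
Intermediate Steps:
b(v, X) = -9
H(u, C) = 9/5 (H(u, C) = (1/5)*9 = 9/5)
L(D) = -9*D - 9/D (L(D) = -9*(D + 1/D) = -9*D - 9/D)
W = 18497 (W = -3913 - 1*(-22410) = -3913 + 22410 = 18497)
E = 18497
E + L(H(B, -9)) = 18497 + (-9*9/5 - 9/9/5) = 18497 + (-81/5 - 9*5/9) = 18497 + (-81/5 - 5) = 18497 - 106/5 = 92379/5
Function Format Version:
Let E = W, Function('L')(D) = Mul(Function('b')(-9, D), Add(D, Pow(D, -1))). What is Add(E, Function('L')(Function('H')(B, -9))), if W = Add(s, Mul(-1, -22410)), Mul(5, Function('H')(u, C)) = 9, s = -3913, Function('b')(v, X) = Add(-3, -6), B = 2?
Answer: Rational(92379, 5) ≈ 18476.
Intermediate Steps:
Function('b')(v, X) = -9
Function('H')(u, C) = Rational(9, 5) (Function('H')(u, C) = Mul(Rational(1, 5), 9) = Rational(9, 5))
Function('L')(D) = Add(Mul(-9, D), Mul(-9, Pow(D, -1))) (Function('L')(D) = Mul(-9, Add(D, Pow(D, -1))) = Add(Mul(-9, D), Mul(-9, Pow(D, -1))))
W = 18497 (W = Add(-3913, Mul(-1, -22410)) = Add(-3913, 22410) = 18497)
E = 18497
Add(E, Function('L')(Function('H')(B, -9))) = Add(18497, Add(Mul(-9, Rational(9, 5)), Mul(-9, Pow(Rational(9, 5), -1)))) = Add(18497, Add(Rational(-81, 5), Mul(-9, Rational(5, 9)))) = Add(18497, Add(Rational(-81, 5), -5)) = Add(18497, Rational(-106, 5)) = Rational(92379, 5)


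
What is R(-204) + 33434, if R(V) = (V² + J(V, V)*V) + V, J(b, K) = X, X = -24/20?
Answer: 375454/5 ≈ 75091.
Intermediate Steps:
X = -6/5 (X = -24*1/20 = -6/5 ≈ -1.2000)
J(b, K) = -6/5
R(V) = V² - V/5 (R(V) = (V² - 6*V/5) + V = V² - V/5)
R(-204) + 33434 = -204*(-⅕ - 204) + 33434 = -204*(-1021/5) + 33434 = 208284/5 + 33434 = 375454/5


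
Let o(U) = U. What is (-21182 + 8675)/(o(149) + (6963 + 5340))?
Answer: -1137/1132 ≈ -1.0044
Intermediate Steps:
(-21182 + 8675)/(o(149) + (6963 + 5340)) = (-21182 + 8675)/(149 + (6963 + 5340)) = -12507/(149 + 12303) = -12507/12452 = -12507*1/12452 = -1137/1132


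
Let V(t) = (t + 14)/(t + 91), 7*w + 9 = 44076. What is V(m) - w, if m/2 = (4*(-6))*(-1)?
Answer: -6124879/973 ≈ -6294.8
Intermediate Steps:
m = 48 (m = 2*((4*(-6))*(-1)) = 2*(-24*(-1)) = 2*24 = 48)
w = 44067/7 (w = -9/7 + (1/7)*44076 = -9/7 + 44076/7 = 44067/7 ≈ 6295.3)
V(t) = (14 + t)/(91 + t)
V(m) - w = (14 + 48)/(91 + 48) - 1*44067/7 = 62/139 - 44067/7 = -6124879/973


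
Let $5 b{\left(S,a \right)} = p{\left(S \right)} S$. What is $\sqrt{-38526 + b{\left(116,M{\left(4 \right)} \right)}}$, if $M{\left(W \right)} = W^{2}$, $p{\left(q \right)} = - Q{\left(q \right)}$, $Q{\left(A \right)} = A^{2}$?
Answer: $\frac{i \sqrt{8767630}}{5} \approx 592.2 i$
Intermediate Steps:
$p{\left(q \right)} = - q^{2}$
$b{\left(S,a \right)} = - \frac{S^{3}}{5}$ ($b{\left(S,a \right)} = \frac{- S^{2} S}{5} = \frac{\left(-1\right) S^{3}}{5} = - \frac{S^{3}}{5}$)
$\sqrt{-38526 + b{\left(116,M{\left(4 \right)} \right)}} = \sqrt{-38526 - \frac{116^{3}}{5}} = \sqrt{-38526 - \frac{1560896}{5}} = \sqrt{- \frac{1753526}{5}} = \frac{i \sqrt{8767630}}{5}$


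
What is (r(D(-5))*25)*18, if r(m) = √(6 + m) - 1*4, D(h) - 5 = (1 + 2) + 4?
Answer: -1800 + 1350*√2 ≈ 109.19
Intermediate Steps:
D(h) = 12 (D(h) = 5 + ((1 + 2) + 4) = 5 + (3 + 4) = 5 + 7 = 12)
r(m) = -4 + √(6 + m) (r(m) = √(6 + m) - 4 = -4 + √(6 + m))
(r(D(-5))*25)*18 = ((-4 + √(6 + 12))*25)*18 = ((-4 + √18)*25)*18 = ((-4 + 3*√2)*25)*18 = (-100 + 75*√2)*18 = -1800 + 1350*√2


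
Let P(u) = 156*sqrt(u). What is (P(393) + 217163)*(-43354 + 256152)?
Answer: 46211852074 + 33196488*sqrt(393) ≈ 4.6870e+10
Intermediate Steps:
(P(393) + 217163)*(-43354 + 256152) = (156*sqrt(393) + 217163)*(-43354 + 256152) = (217163 + 156*sqrt(393))*212798 = 46211852074 + 33196488*sqrt(393)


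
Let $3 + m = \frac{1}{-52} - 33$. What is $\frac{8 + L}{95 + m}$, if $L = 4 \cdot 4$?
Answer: $\frac{1248}{3067} \approx 0.40691$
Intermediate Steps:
$m = - \frac{1873}{52}$ ($m = -3 + \left(\frac{1}{-52} - 33\right) = -3 - \frac{1717}{52} = - \frac{1873}{52} \approx -36.019$)
$L = 16$
$\frac{8 + L}{95 + m} = \frac{8 + 16}{95 - \frac{1873}{52}} = \frac{1}{\frac{3067}{52}} \cdot 24 = \frac{52}{3067} \cdot 24 = \frac{1248}{3067}$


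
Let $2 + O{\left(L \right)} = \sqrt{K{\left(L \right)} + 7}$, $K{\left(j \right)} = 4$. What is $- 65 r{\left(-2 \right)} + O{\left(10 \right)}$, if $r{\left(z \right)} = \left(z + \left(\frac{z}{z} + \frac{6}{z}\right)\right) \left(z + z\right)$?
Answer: $-1042 + \sqrt{11} \approx -1038.7$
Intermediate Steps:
$O{\left(L \right)} = -2 + \sqrt{11}$ ($O{\left(L \right)} = -2 + \sqrt{4 + 7} = -2 + \sqrt{11}$)
$r{\left(z \right)} = 2 z \left(1 + z + \frac{6}{z}\right)$ ($r{\left(z \right)} = \left(z + \left(1 + \frac{6}{z}\right)\right) 2 z = \left(1 + z + \frac{6}{z}\right) 2 z = 2 z \left(1 + z + \frac{6}{z}\right)$)
$- 65 r{\left(-2 \right)} + O{\left(10 \right)} = - 65 \left(12 + 2 \left(-2\right) + 2 \left(-2\right)^{2}\right) - \left(2 - \sqrt{11}\right) = - 65 \left(12 - 4 + 2 \cdot 4\right) - \left(2 - \sqrt{11}\right) = - 65 \left(12 - 4 + 8\right) - \left(2 - \sqrt{11}\right) = \left(-65\right) 16 - \left(2 - \sqrt{11}\right) = -1040 - \left(2 - \sqrt{11}\right) = -1042 + \sqrt{11}$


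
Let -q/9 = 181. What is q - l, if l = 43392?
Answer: -45021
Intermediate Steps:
q = -1629 (q = -9*181 = -1629)
q - l = -1629 - 1*43392 = -1629 - 43392 = -45021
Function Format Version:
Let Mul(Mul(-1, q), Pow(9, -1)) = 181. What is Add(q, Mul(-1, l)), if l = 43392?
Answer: -45021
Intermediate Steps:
q = -1629 (q = Mul(-9, 181) = -1629)
Add(q, Mul(-1, l)) = Add(-1629, Mul(-1, 43392)) = Add(-1629, -43392) = -45021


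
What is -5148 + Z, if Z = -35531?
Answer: -40679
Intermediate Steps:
-5148 + Z = -5148 - 35531 = -40679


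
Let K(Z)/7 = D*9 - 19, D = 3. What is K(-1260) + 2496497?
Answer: 2496553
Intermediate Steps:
K(Z) = 56 (K(Z) = 7*(3*9 - 19) = 7*(27 - 19) = 7*8 = 56)
K(-1260) + 2496497 = 56 + 2496497 = 2496553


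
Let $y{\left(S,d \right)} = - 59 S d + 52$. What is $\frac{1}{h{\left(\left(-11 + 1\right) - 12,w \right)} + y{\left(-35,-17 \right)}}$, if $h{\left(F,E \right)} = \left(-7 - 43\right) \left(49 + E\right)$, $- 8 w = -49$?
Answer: $- \frac{4}{151237} \approx -2.6449 \cdot 10^{-5}$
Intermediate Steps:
$w = \frac{49}{8}$ ($w = \left(- \frac{1}{8}\right) \left(-49\right) = \frac{49}{8} \approx 6.125$)
$h{\left(F,E \right)} = -2450 - 50 E$ ($h{\left(F,E \right)} = - 50 \left(49 + E\right) = -2450 - 50 E$)
$y{\left(S,d \right)} = 52 - 59 S d$ ($y{\left(S,d \right)} = - 59 S d + 52 = 52 - 59 S d$)
$\frac{1}{h{\left(\left(-11 + 1\right) - 12,w \right)} + y{\left(-35,-17 \right)}} = \frac{1}{\left(-2450 - \frac{1225}{4}\right) + \left(52 - \left(-2065\right) \left(-17\right)\right)} = \frac{1}{\left(-2450 - \frac{1225}{4}\right) + \left(52 - 35105\right)} = \frac{1}{- \frac{11025}{4} - 35053} = \frac{1}{- \frac{151237}{4}} = - \frac{4}{151237}$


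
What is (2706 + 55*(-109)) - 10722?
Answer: -14011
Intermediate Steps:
(2706 + 55*(-109)) - 10722 = (2706 - 5995) - 10722 = -3289 - 10722 = -14011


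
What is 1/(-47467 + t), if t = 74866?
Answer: 1/27399 ≈ 3.6498e-5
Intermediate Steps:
1/(-47467 + t) = 1/(-47467 + 74866) = 1/27399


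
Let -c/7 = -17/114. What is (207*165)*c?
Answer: 1354815/38 ≈ 35653.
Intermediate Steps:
c = 119/114 (c = -(-119)/114 = -7*(-17/114) = 119/114 ≈ 1.0439)
(207*165)*c = (207*165)*(119/114) = 34155*(119/114) = 1354815/38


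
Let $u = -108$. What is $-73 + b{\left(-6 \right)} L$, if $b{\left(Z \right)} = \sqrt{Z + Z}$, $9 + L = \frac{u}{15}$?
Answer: $-73 - \frac{162 i \sqrt{3}}{5} \approx -73.0 - 56.118 i$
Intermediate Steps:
$L = - \frac{81}{5}$ ($L = -9 - \frac{108}{15} = -9 - \frac{36}{5} = - \frac{81}{5} \approx -16.2$)
$b{\left(Z \right)} = \sqrt{2} \sqrt{Z}$ ($b{\left(Z \right)} = \sqrt{2 Z} = \sqrt{2} \sqrt{Z}$)
$-73 + b{\left(-6 \right)} L = -73 + \sqrt{2} \sqrt{-6} \left(- \frac{81}{5}\right) = -73 + \sqrt{2} i \sqrt{6} \left(- \frac{81}{5}\right) = -73 + 2 i \sqrt{3} \left(- \frac{81}{5}\right) = -73 - \frac{162 i \sqrt{3}}{5}$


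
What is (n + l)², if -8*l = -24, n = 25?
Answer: 784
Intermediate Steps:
l = 3 (l = -⅛*(-24) = 3)
(n + l)² = (25 + 3)² = 28² = 784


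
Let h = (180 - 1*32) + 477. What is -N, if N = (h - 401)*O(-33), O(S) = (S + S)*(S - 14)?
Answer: -694848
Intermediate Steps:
h = 625 (h = (180 - 32) + 477 = 148 + 477 = 625)
O(S) = 2*S*(-14 + S) (O(S) = (2*S)*(-14 + S) = 2*S*(-14 + S))
N = 694848 (N = (625 - 401)*(2*(-33)*(-14 - 33)) = 224*(2*(-33)*(-47)) = 224*3102 = 694848)
-N = -1*694848 = -694848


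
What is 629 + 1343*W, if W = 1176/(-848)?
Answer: -130747/106 ≈ -1233.5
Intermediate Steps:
W = -147/106 (W = 1176*(-1/848) = -147/106 ≈ -1.3868)
629 + 1343*W = 629 + 1343*(-147/106) = 629 - 197421/106 = -130747/106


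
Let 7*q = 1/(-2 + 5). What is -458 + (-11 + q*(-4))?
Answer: -9853/21 ≈ -469.19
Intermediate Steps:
q = 1/21 (q = 1/(7*(-2 + 5)) = (1/7)/3 = (1/7)*(1/3) = 1/21 ≈ 0.047619)
-458 + (-11 + q*(-4)) = -458 + (-11 + (1/21)*(-4)) = -458 + (-11 - 4/21) = -458 - 235/21 = -9853/21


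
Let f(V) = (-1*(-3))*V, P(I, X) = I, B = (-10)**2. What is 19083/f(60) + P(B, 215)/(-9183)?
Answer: 19469021/183660 ≈ 106.01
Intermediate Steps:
B = 100
f(V) = 3*V
19083/f(60) + P(B, 215)/(-9183) = 19083/((3*60)) + 100/(-9183) = 19083/180 + 100*(-1/9183) = 19083*(1/180) - 100/9183 = 6361/60 - 100/9183 = 19469021/183660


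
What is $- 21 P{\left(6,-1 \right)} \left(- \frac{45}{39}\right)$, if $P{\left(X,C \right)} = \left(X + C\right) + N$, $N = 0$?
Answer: $\frac{1575}{13} \approx 121.15$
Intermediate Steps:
$P{\left(X,C \right)} = C + X$ ($P{\left(X,C \right)} = \left(X + C\right) + 0 = \left(C + X\right) + 0 = C + X$)
$- 21 P{\left(6,-1 \right)} \left(- \frac{45}{39}\right) = - 21 \left(-1 + 6\right) \left(- \frac{45}{39}\right) = \left(-21\right) 5 \left(\left(-45\right) \frac{1}{39}\right) = \left(-105\right) \left(- \frac{15}{13}\right) = \frac{1575}{13}$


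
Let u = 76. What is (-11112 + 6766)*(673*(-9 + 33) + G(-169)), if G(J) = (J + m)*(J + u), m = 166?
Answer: -71409126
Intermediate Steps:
G(J) = (76 + J)*(166 + J) (G(J) = (J + 166)*(J + 76) = (166 + J)*(76 + J) = (76 + J)*(166 + J))
(-11112 + 6766)*(673*(-9 + 33) + G(-169)) = (-11112 + 6766)*(673*(-9 + 33) + (12616 + (-169)² + 242*(-169))) = -4346*(673*24 + (12616 + 28561 - 40898)) = -4346*(16152 + 279) = -4346*16431 = -71409126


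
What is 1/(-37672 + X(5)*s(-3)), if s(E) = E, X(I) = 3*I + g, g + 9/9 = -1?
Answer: -1/37711 ≈ -2.6517e-5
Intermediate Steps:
g = -2 (g = -1 - 1 = -2)
X(I) = -2 + 3*I (X(I) = 3*I - 2 = -2 + 3*I)
1/(-37672 + X(5)*s(-3)) = 1/(-37672 + (-2 + 3*5)*(-3)) = 1/(-37672 + (-2 + 15)*(-3)) = 1/(-37672 + 13*(-3)) = 1/(-37672 - 39) = 1/(-37711) = -1/37711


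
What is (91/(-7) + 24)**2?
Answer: 121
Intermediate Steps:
(91/(-7) + 24)**2 = (91*(-1/7) + 24)**2 = (-13 + 24)**2 = 11**2 = 121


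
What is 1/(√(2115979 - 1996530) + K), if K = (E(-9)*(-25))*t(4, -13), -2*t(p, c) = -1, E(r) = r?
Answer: -450/427171 + 4*√119449/427171 ≈ 0.0021829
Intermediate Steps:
t(p, c) = ½ (t(p, c) = -½*(-1) = ½)
K = 225/2 (K = -9*(-25)*(½) = 225*(½) = 225/2 ≈ 112.50)
1/(√(2115979 - 1996530) + K) = 1/(√(2115979 - 1996530) + 225/2) = 1/(√119449 + 225/2) = 1/(225/2 + √119449)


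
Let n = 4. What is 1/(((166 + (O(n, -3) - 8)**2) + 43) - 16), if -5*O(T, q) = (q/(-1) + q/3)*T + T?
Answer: 25/7529 ≈ 0.0033205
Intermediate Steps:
O(T, q) = -T/5 + 2*T*q/15 (O(T, q) = -((q/(-1) + q/3)*T + T)/5 = -((q*(-1) + q*(1/3))*T + T)/5 = -((-q + q/3)*T + T)/5 = -((-2*q/3)*T + T)/5 = -(-2*T*q/3 + T)/5 = -(T - 2*T*q/3)/5 = -T/5 + 2*T*q/15)
1/(((166 + (O(n, -3) - 8)**2) + 43) - 16) = 1/(((166 + ((1/15)*4*(-3 + 2*(-3)) - 8)**2) + 43) - 16) = 1/(((166 + ((1/15)*4*(-3 - 6) - 8)**2) + 43) - 16) = 1/(((166 + ((1/15)*4*(-9) - 8)**2) + 43) - 16) = 1/(((166 + (-12/5 - 8)**2) + 43) - 16) = 1/(((166 + (-52/5)**2) + 43) - 16) = 1/(((166 + 2704/25) + 43) - 16) = 1/((6854/25 + 43) - 16) = 1/(7929/25 - 16) = 1/(7529/25) = 25/7529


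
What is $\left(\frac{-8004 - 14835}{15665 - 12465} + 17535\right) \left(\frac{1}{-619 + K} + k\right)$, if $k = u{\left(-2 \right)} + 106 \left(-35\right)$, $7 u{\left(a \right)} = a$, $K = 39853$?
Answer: $- \frac{19051346152301667}{292947200} \approx -6.5033 \cdot 10^{7}$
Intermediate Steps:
$u{\left(a \right)} = \frac{a}{7}$
$k = - \frac{25972}{7}$ ($k = \frac{1}{7} \left(-2\right) + 106 \left(-35\right) = - \frac{2}{7} - 3710 = - \frac{25972}{7} \approx -3710.3$)
$\left(\frac{-8004 - 14835}{15665 - 12465} + 17535\right) \left(\frac{1}{-619 + K} + k\right) = \left(\frac{-8004 - 14835}{15665 - 12465} + 17535\right) \left(\frac{1}{-619 + 39853} - \frac{25972}{7}\right) = \left(- \frac{22839}{3200} + 17535\right) \left(\frac{1}{39234} - \frac{25972}{7}\right) = \left(\left(-22839\right) \frac{1}{3200} + 17535\right) \left(\frac{1}{39234} - \frac{25972}{7}\right) = \left(- \frac{22839}{3200} + 17535\right) \left(- \frac{1018985441}{274638}\right) = \frac{56089161}{3200} \left(- \frac{1018985441}{274638}\right) = - \frac{19051346152301667}{292947200}$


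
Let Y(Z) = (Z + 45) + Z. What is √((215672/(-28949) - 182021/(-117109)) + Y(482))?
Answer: 5*√461162225381432000666/3390188441 ≈ 31.672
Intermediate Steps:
Y(Z) = 45 + 2*Z (Y(Z) = (45 + Z) + Z = 45 + 2*Z)
√((215672/(-28949) - 182021/(-117109)) + Y(482)) = √((215672/(-28949) - 182021/(-117109)) + (45 + 2*482)) = √((215672*(-1/28949) - 182021*(-1/117109)) + (45 + 964)) = √((-215672/28949 + 182021/117109) + 1009) = √(-19987806319/3390188441 + 1009) = √(3400712330650/3390188441) = 5*√461162225381432000666/3390188441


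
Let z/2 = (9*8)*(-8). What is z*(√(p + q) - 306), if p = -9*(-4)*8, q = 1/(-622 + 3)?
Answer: 352512 - 1152*√110349749/619 ≈ 3.3296e+5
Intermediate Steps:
q = -1/619 (q = 1/(-619) = -1/619 ≈ -0.0016155)
z = -1152 (z = 2*((9*8)*(-8)) = 2*(72*(-8)) = 2*(-576) = -1152)
p = 288 (p = 36*8 = 288)
z*(√(p + q) - 306) = -1152*(√(288 - 1/619) - 306) = -1152*(√(178271/619) - 306) = -1152*(√110349749/619 - 306) = -1152*(-306 + √110349749/619) = 352512 - 1152*√110349749/619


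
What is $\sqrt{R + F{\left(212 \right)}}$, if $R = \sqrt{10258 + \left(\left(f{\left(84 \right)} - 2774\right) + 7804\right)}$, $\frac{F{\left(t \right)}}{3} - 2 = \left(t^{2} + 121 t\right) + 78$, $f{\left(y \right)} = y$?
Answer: $\sqrt{212028 + 6 \sqrt{427}} \approx 460.6$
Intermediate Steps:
$F{\left(t \right)} = 240 + 3 t^{2} + 363 t$ ($F{\left(t \right)} = 6 + 3 \left(\left(t^{2} + 121 t\right) + 78\right) = 6 + 3 \left(78 + t^{2} + 121 t\right) = 6 + \left(234 + 3 t^{2} + 363 t\right) = 240 + 3 t^{2} + 363 t$)
$R = 6 \sqrt{427}$ ($R = \sqrt{10258 + \left(\left(84 - 2774\right) + 7804\right)} = \sqrt{10258 + \left(-2690 + 7804\right)} = \sqrt{10258 + 5114} = \sqrt{15372} = 6 \sqrt{427} \approx 123.98$)
$\sqrt{R + F{\left(212 \right)}} = \sqrt{6 \sqrt{427} + \left(240 + 3 \cdot 212^{2} + 363 \cdot 212\right)} = \sqrt{6 \sqrt{427} + \left(240 + 3 \cdot 44944 + 76956\right)} = \sqrt{6 \sqrt{427} + \left(240 + 134832 + 76956\right)} = \sqrt{6 \sqrt{427} + 212028} = \sqrt{212028 + 6 \sqrt{427}}$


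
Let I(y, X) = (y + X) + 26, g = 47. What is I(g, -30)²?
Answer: 1849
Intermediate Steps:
I(y, X) = 26 + X + y (I(y, X) = (X + y) + 26 = 26 + X + y)
I(g, -30)² = (26 - 30 + 47)² = 43² = 1849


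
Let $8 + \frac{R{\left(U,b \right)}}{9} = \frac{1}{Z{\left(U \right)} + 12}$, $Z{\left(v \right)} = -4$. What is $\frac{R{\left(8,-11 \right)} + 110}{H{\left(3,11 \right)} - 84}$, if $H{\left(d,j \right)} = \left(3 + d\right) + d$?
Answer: $- \frac{313}{600} \approx -0.52167$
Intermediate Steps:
$H{\left(d,j \right)} = 3 + 2 d$
$R{\left(U,b \right)} = - \frac{567}{8}$ ($R{\left(U,b \right)} = -72 + \frac{9}{-4 + 12} = -72 + \frac{9}{8} = - \frac{567}{8}$)
$\frac{R{\left(8,-11 \right)} + 110}{H{\left(3,11 \right)} - 84} = \frac{- \frac{567}{8} + 110}{\left(3 + 2 \cdot 3\right) - 84} = \frac{313}{8 \left(\left(3 + 6\right) - 84\right)} = \frac{313}{8 \left(9 - 84\right)} = \frac{313}{8 \left(-75\right)} = \frac{313}{8} \left(- \frac{1}{75}\right) = - \frac{313}{600}$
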